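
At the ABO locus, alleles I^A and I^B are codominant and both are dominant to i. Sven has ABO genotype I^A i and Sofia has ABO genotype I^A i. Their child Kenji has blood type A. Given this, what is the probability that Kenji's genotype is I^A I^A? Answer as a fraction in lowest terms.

Cross I^A i × I^A i → 1/4 I^A I^A, 1/2 I^A i, 1/4 i i.
Type-A genotypes among offspring: I^A I^A (1/4), I^A i (1/2); total 3/4.
P(I^A I^A | type A) = (1/4) / (3/4) = 1/3.

1/3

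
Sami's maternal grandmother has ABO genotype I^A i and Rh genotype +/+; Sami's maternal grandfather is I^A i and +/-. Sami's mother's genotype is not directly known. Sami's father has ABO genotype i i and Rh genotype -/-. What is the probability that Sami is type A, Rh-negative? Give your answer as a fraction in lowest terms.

1/8

Sami's mother's ABO genotype from I^A i × I^A i: 1/4 I^A I^A, 1/2 I^A i, 1/4 i i.
Crossing each possibility with the father i i and summing P(type A): 1/4·1 + 1/2·1/2 + 1/4·0 = 1/2.
Similarly for Rh via the mother's Rh distribution: P(Rh-) = 1/4.
Independent loci: 1/2 × 1/4 = 1/8.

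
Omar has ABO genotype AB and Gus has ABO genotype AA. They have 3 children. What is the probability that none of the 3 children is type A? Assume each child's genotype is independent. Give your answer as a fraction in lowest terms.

ABO cross AB × AA → 1/2 A, 1/2 AB.
So P(type A) = 1/2 per child.
P(not type A) = 1/2 for one child; (1/2)^3 = 1/8.

1/8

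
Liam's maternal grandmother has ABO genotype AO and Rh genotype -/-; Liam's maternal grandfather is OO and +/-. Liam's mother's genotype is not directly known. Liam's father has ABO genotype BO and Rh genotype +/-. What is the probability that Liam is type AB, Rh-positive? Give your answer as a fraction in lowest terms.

5/64

Liam's mother's ABO genotype from AO × OO: 1/2 AO, 1/2 OO.
Crossing each possibility with the father BO and summing P(type AB): 1/2·1/4 + 1/2·0 = 1/8.
Similarly for Rh via the mother's Rh distribution: P(Rh+) = 5/8.
Independent loci: 1/8 × 5/8 = 5/64.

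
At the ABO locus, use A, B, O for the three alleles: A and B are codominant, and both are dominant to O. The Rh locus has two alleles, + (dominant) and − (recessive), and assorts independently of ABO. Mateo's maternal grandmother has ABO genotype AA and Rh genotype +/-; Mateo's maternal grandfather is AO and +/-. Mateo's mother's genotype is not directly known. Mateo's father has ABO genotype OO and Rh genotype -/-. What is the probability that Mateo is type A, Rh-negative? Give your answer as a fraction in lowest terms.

Mateo's mother's ABO genotype from AA × AO: 1/2 AA, 1/2 AO.
Crossing each possibility with the father OO and summing P(type A): 1/2·1 + 1/2·1/2 = 3/4.
Similarly for Rh via the mother's Rh distribution: P(Rh-) = 1/2.
Independent loci: 3/4 × 1/2 = 3/8.

3/8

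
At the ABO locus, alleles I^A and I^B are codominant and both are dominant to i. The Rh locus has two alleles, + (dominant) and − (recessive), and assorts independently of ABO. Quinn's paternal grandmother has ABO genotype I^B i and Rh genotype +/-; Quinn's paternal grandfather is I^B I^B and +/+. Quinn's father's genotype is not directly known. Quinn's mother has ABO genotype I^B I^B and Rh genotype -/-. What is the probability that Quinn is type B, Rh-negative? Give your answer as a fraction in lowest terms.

Quinn's father's ABO genotype from I^B i × I^B I^B: 1/2 I^B I^B, 1/2 I^B i.
Crossing each possibility with the mother I^B I^B and summing P(type B): 1/2·1 + 1/2·1 = 1.
Similarly for Rh via the father's Rh distribution: P(Rh-) = 1/4.
Independent loci: 1 × 1/4 = 1/4.

1/4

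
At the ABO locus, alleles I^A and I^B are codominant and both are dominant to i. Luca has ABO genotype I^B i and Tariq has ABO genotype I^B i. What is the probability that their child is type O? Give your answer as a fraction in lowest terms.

1/4

ABO cross I^B i × I^B i → offspring phenotypes: 1/4 O, 3/4 B.
So P(type O) = 1/4.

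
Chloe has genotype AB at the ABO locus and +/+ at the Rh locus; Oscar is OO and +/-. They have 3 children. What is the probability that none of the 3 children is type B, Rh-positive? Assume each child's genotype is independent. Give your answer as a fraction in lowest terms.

ABO cross AB × OO → 1/2 A, 1/2 B.
Rh cross +/+ × +/- → 1 Rh+; so P(type B, Rh-positive) = 1/2 × 1 = 1/2 per child.
P(not type B, Rh-positive) = 1/2 for one child; (1/2)^3 = 1/8.

1/8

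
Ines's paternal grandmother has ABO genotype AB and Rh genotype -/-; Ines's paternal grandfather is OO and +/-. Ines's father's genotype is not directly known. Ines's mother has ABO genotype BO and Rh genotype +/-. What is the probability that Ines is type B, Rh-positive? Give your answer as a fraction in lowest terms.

5/16

Ines's father's ABO genotype from AB × OO: 1/2 AO, 1/2 BO.
Crossing each possibility with the mother BO and summing P(type B): 1/2·1/4 + 1/2·3/4 = 1/2.
Similarly for Rh via the father's Rh distribution: P(Rh+) = 5/8.
Independent loci: 1/2 × 5/8 = 5/16.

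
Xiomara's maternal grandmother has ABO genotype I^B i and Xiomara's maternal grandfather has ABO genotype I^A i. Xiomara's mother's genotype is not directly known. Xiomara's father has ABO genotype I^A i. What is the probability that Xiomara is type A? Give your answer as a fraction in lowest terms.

Xiomara's mother's ABO genotype from I^B i × I^A i: 1/4 I^A I^B, 1/4 I^A i, 1/4 I^B i, 1/4 i i.
Crossing each possibility with the father I^A i and summing P(type A): 1/4·1/2 + 1/4·3/4 + 1/4·1/4 + 1/4·1/2 = 1/2.

1/2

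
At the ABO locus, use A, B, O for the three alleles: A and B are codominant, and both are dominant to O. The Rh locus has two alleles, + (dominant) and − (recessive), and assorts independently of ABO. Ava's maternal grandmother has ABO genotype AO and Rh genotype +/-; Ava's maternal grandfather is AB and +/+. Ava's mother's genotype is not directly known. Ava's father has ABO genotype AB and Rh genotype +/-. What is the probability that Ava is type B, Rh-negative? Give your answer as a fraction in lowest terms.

Ava's mother's ABO genotype from AO × AB: 1/4 AA, 1/4 AB, 1/4 AO, 1/4 BO.
Crossing each possibility with the father AB and summing P(type B): 1/4·0 + 1/4·1/4 + 1/4·1/4 + 1/4·1/2 = 1/4.
Similarly for Rh via the mother's Rh distribution: P(Rh-) = 1/8.
Independent loci: 1/4 × 1/8 = 1/32.

1/32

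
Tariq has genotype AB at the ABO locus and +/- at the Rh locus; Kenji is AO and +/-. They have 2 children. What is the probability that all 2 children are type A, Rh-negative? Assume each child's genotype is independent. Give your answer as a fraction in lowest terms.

ABO cross AB × AO → 1/2 A, 1/4 B, 1/4 AB.
Rh cross +/- × +/- → 3/4 Rh+, 1/4 Rh-; so P(type A, Rh-negative) = 1/2 × 1/4 = 1/8 per child.
All 2 independent: (1/8)^2 = 1/64.

1/64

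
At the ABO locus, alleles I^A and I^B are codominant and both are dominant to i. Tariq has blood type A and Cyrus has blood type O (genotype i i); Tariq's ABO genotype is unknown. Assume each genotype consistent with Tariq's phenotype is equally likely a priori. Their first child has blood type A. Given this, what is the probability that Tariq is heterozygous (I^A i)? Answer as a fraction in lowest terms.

Possible genotypes: Tariq ∈ {I^A I^A, I^A i}; Cyrus ∈ {i i}.
Weight each parental genotype pair by prior × P(type-A child):
  I^A I^A × i i: posterior weight 2/3.
  I^A i × i i: posterior weight 1/3.
Sum the posterior weight over pairs where Tariq is I^A i: 1/3.

1/3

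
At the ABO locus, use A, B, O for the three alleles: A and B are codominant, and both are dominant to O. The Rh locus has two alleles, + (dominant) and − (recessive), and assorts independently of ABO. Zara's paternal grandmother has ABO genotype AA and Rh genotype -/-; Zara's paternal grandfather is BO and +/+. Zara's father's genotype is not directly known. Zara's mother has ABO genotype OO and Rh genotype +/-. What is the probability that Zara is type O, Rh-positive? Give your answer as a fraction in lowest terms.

3/16

Zara's father's ABO genotype from AA × BO: 1/2 AB, 1/2 AO.
Crossing each possibility with the mother OO and summing P(type O): 1/2·0 + 1/2·1/2 = 1/4.
Similarly for Rh via the father's Rh distribution: P(Rh+) = 3/4.
Independent loci: 1/4 × 3/4 = 3/16.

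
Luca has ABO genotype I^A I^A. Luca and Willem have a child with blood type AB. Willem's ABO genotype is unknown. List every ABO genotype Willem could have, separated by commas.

For each candidate genotype of Willem, check whether crossing it with I^A I^A can produce every observed child phenotype.
  I^A I^A → possible child types {A} ✗
  I^A I^B → possible child types {A, AB} ✓
  I^A i → possible child types {A} ✗
  I^B I^B → possible child types {AB} ✓
  I^B i → possible child types {A, AB} ✓
  i i → possible child types {A} ✗

I^A I^B, I^B I^B, I^B i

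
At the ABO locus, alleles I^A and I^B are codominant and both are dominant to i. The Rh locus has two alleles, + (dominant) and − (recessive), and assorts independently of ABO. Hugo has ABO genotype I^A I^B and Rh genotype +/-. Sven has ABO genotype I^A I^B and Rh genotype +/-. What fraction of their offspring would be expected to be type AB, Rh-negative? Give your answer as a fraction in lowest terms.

ABO cross I^A I^B × I^A I^B → offspring phenotypes: 1/4 A, 1/4 B, 1/2 AB.
Rh cross +/- × +/- → 3/4 Rh+, 1/4 Rh-.
Independent loci: P(type AB, Rh-negative) = 1/2 × 1/4 = 1/8.

1/8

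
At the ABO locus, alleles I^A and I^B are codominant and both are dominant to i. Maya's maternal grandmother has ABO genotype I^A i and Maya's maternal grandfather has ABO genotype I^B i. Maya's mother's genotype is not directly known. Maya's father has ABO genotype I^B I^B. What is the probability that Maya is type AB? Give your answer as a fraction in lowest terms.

Maya's mother's ABO genotype from I^A i × I^B i: 1/4 I^A I^B, 1/4 I^A i, 1/4 I^B i, 1/4 i i.
Crossing each possibility with the father I^B I^B and summing P(type AB): 1/4·1/2 + 1/4·1/2 + 1/4·0 + 1/4·0 = 1/4.

1/4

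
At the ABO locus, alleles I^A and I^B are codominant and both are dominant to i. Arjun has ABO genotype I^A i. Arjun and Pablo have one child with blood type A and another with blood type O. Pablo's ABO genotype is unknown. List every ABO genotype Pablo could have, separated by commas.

I^A i, I^B i, i i

For each candidate genotype of Pablo, check whether crossing it with I^A i can produce every observed child phenotype.
  I^A I^A → possible child types {A} ✗
  I^A I^B → possible child types {A, B, AB} ✗
  I^A i → possible child types {O, A} ✓
  I^B I^B → possible child types {B, AB} ✗
  I^B i → possible child types {O, A, B, AB} ✓
  i i → possible child types {O, A} ✓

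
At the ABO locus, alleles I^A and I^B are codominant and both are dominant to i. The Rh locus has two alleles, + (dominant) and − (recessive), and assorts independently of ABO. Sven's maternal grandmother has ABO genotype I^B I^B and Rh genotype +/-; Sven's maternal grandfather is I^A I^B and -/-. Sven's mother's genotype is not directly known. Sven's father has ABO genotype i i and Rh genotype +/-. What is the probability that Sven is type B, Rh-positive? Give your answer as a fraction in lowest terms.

Sven's mother's ABO genotype from I^B I^B × I^A I^B: 1/2 I^A I^B, 1/2 I^B I^B.
Crossing each possibility with the father i i and summing P(type B): 1/2·1/2 + 1/2·1 = 3/4.
Similarly for Rh via the mother's Rh distribution: P(Rh+) = 5/8.
Independent loci: 3/4 × 5/8 = 15/32.

15/32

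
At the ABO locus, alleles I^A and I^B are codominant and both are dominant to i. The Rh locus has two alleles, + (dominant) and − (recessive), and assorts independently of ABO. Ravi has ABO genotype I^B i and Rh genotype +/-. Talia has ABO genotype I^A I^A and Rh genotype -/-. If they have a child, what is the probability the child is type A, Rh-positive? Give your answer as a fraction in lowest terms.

1/4

ABO cross I^B i × I^A I^A → offspring phenotypes: 1/2 A, 1/2 AB.
Rh cross +/- × -/- → 1/2 Rh+, 1/2 Rh-.
Independent loci: P(type A, Rh-positive) = 1/2 × 1/2 = 1/4.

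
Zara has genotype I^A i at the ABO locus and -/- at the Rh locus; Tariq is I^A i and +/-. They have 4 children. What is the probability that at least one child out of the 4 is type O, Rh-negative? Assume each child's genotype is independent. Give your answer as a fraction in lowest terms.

ABO cross I^A i × I^A i → 1/4 O, 3/4 A.
Rh cross -/- × +/- → 1/2 Rh+, 1/2 Rh-; so P(type O, Rh-negative) = 1/4 × 1/2 = 1/8 per child.
P(none) = (7/8)^4 = 2401/4096; P(at least one) = 1 − 2401/4096 = 1695/4096.

1695/4096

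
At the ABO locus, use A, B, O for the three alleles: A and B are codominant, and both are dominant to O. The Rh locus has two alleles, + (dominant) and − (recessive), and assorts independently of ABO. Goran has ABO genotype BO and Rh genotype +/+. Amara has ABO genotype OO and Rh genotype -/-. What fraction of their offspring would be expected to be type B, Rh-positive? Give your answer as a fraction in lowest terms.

ABO cross BO × OO → offspring phenotypes: 1/2 O, 1/2 B.
Rh cross +/+ × -/- → 1 Rh+.
Independent loci: P(type B, Rh-positive) = 1/2 × 1 = 1/2.

1/2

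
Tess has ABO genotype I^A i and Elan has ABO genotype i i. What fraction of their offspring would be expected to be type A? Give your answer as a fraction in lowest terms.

1/2

ABO cross I^A i × i i → offspring phenotypes: 1/2 O, 1/2 A.
So P(type A) = 1/2.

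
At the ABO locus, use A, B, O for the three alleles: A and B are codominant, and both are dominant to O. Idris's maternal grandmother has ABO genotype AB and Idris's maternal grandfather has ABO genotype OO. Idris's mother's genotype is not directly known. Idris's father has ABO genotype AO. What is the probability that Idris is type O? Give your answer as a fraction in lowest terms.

1/4

Idris's mother's ABO genotype from AB × OO: 1/2 AO, 1/2 BO.
Crossing each possibility with the father AO and summing P(type O): 1/2·1/4 + 1/2·1/4 = 1/4.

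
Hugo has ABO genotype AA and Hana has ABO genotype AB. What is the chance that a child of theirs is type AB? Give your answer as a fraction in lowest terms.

ABO cross AA × AB → offspring phenotypes: 1/2 A, 1/2 AB.
So P(type AB) = 1/2.

1/2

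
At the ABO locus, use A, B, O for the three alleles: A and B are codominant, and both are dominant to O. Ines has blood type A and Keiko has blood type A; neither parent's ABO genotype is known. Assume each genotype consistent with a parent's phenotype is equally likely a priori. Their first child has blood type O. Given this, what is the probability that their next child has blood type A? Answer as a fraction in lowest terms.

3/4

Possible genotypes: Ines ∈ {AA, AO}; Keiko ∈ {AA, AO}.
Weight each parental genotype pair by prior × P(type-O child):
  AO × AO: posterior weight 1; P(next child type A) = 3/4.
Weighted sum = 3/4.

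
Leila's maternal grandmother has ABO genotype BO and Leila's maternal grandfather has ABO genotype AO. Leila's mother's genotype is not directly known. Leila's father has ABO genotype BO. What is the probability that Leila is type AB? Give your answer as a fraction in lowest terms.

Leila's mother's ABO genotype from BO × AO: 1/4 AB, 1/4 AO, 1/4 BO, 1/4 OO.
Crossing each possibility with the father BO and summing P(type AB): 1/4·1/4 + 1/4·1/4 + 1/4·0 + 1/4·0 = 1/8.

1/8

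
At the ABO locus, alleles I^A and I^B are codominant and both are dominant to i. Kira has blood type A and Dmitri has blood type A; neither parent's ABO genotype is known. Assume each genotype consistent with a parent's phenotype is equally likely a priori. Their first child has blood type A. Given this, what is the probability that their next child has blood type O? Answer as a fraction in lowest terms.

1/20

Possible genotypes: Kira ∈ {I^A I^A, I^A i}; Dmitri ∈ {I^A I^A, I^A i}.
Weight each parental genotype pair by prior × P(type-A child):
  I^A I^A × I^A I^A: posterior weight 4/15; P(next child type O) = 0.
  I^A I^A × I^A i: posterior weight 4/15; P(next child type O) = 0.
  I^A i × I^A I^A: posterior weight 4/15; P(next child type O) = 0.
  I^A i × I^A i: posterior weight 1/5; P(next child type O) = 1/4.
Weighted sum = 1/20.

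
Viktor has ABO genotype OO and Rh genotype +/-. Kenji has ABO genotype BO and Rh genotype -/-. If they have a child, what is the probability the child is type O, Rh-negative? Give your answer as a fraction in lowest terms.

ABO cross OO × BO → offspring phenotypes: 1/2 O, 1/2 B.
Rh cross +/- × -/- → 1/2 Rh+, 1/2 Rh-.
Independent loci: P(type O, Rh-negative) = 1/2 × 1/2 = 1/4.

1/4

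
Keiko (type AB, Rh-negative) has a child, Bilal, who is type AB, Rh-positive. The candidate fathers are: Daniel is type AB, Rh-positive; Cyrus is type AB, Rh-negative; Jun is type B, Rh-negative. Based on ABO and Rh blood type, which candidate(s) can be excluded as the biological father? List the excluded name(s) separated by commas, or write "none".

Cyrus, Jun

A candidate is excluded only if no genotype consistent with his phenotype could produce a type AB, Rh-positive child with a type AB, Rh-negative mother.
Cyrus (type AB, Rh-): no genotype consistent with that phenotype can produce a type-AB Rh+ child with a type-AB mother.
Jun (type B, Rh-): no genotype consistent with that phenotype can produce a type-AB Rh+ child with a type-AB mother.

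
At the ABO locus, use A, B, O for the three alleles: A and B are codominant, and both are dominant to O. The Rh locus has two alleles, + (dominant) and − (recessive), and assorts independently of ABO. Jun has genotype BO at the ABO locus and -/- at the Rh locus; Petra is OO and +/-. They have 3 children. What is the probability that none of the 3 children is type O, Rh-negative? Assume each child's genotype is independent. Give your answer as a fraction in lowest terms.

ABO cross BO × OO → 1/2 O, 1/2 B.
Rh cross -/- × +/- → 1/2 Rh+, 1/2 Rh-; so P(type O, Rh-negative) = 1/2 × 1/2 = 1/4 per child.
P(not type O, Rh-negative) = 3/4 for one child; (3/4)^3 = 27/64.

27/64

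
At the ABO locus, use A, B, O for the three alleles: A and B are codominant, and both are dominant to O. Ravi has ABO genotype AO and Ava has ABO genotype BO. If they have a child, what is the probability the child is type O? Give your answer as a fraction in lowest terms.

1/4

ABO cross AO × BO → offspring phenotypes: 1/4 O, 1/4 A, 1/4 B, 1/4 AB.
So P(type O) = 1/4.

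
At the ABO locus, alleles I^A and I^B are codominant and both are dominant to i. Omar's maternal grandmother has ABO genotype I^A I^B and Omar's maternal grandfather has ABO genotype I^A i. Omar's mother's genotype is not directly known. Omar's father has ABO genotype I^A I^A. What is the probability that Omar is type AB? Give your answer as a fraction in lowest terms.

1/4

Omar's mother's ABO genotype from I^A I^B × I^A i: 1/4 I^A I^A, 1/4 I^A I^B, 1/4 I^A i, 1/4 I^B i.
Crossing each possibility with the father I^A I^A and summing P(type AB): 1/4·0 + 1/4·1/2 + 1/4·0 + 1/4·1/2 = 1/4.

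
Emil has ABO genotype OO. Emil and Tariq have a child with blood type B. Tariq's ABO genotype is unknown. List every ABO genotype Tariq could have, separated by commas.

AB, BB, BO

For each candidate genotype of Tariq, check whether crossing it with OO can produce every observed child phenotype.
  AA → possible child types {A} ✗
  AB → possible child types {A, B} ✓
  AO → possible child types {O, A} ✗
  BB → possible child types {B} ✓
  BO → possible child types {O, B} ✓
  OO → possible child types {O} ✗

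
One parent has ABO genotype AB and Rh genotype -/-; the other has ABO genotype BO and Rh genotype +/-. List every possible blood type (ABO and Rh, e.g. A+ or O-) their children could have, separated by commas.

A+, A-, B+, B-, AB+, AB-

Gametes from AB × BO give offspring ABO genotypes AB, AO, BB, BO, i.e. phenotypes A, B, AB.
Rh cross -/- × +/- → phenotypes Rh+, Rh-.
Combining independently: A+, A-, B+, B-, AB+, AB-.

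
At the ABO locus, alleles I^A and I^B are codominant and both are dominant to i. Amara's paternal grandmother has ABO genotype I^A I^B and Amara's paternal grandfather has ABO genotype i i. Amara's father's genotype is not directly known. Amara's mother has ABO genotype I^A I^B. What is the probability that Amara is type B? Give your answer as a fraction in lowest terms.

Amara's father's ABO genotype from I^A I^B × i i: 1/2 I^A i, 1/2 I^B i.
Crossing each possibility with the mother I^A I^B and summing P(type B): 1/2·1/4 + 1/2·1/2 = 3/8.

3/8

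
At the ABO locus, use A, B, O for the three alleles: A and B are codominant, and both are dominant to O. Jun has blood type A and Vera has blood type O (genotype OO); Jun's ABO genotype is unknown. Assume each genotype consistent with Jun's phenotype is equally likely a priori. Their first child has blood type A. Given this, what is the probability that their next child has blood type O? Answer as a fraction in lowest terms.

1/6

Possible genotypes: Jun ∈ {AA, AO}; Vera ∈ {OO}.
Weight each parental genotype pair by prior × P(type-A child):
  AA × OO: posterior weight 2/3; P(next child type O) = 0.
  AO × OO: posterior weight 1/3; P(next child type O) = 1/2.
Weighted sum = 1/6.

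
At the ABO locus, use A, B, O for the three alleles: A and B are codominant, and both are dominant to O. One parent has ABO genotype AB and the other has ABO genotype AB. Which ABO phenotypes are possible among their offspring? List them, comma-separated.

A, B, AB

Gametes from AB × AB give offspring ABO genotypes AA, AB, BB, i.e. phenotypes A, B, AB.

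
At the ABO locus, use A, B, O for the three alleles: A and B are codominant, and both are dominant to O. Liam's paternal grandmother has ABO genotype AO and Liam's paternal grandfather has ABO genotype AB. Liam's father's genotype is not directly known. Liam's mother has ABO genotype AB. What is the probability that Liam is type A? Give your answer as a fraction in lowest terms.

Liam's father's ABO genotype from AO × AB: 1/4 AA, 1/4 AB, 1/4 AO, 1/4 BO.
Crossing each possibility with the mother AB and summing P(type A): 1/4·1/2 + 1/4·1/4 + 1/4·1/2 + 1/4·1/4 = 3/8.

3/8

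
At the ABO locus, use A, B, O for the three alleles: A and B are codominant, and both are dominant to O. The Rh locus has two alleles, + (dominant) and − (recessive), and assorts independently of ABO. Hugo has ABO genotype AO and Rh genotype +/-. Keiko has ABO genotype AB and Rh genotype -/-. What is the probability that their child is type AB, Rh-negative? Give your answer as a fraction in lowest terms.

1/8

ABO cross AO × AB → offspring phenotypes: 1/2 A, 1/4 B, 1/4 AB.
Rh cross +/- × -/- → 1/2 Rh+, 1/2 Rh-.
Independent loci: P(type AB, Rh-negative) = 1/4 × 1/2 = 1/8.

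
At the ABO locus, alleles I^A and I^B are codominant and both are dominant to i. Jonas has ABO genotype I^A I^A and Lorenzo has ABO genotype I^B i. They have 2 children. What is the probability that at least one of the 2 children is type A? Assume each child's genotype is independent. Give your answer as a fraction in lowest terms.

ABO cross I^A I^A × I^B i → 1/2 A, 1/2 AB.
So P(type A) = 1/2 per child.
P(none) = (1/2)^2 = 1/4; P(at least one) = 1 − 1/4 = 3/4.

3/4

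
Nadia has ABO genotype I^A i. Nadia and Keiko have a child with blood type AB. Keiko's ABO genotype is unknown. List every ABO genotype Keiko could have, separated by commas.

I^A I^B, I^B I^B, I^B i

For each candidate genotype of Keiko, check whether crossing it with I^A i can produce every observed child phenotype.
  I^A I^A → possible child types {A} ✗
  I^A I^B → possible child types {A, B, AB} ✓
  I^A i → possible child types {O, A} ✗
  I^B I^B → possible child types {B, AB} ✓
  I^B i → possible child types {O, A, B, AB} ✓
  i i → possible child types {O, A} ✗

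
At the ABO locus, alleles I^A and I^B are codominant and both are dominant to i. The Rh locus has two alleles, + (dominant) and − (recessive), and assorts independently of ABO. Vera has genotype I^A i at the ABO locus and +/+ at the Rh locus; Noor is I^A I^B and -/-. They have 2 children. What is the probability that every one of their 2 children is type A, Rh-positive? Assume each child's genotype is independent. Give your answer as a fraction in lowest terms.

1/4

ABO cross I^A i × I^A I^B → 1/2 A, 1/4 B, 1/4 AB.
Rh cross +/+ × -/- → 1 Rh+; so P(type A, Rh-positive) = 1/2 × 1 = 1/2 per child.
All 2 independent: (1/2)^2 = 1/4.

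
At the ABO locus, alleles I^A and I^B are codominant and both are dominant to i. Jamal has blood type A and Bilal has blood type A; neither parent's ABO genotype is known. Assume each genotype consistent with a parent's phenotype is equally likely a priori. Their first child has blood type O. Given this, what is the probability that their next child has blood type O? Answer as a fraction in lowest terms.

1/4

Possible genotypes: Jamal ∈ {I^A I^A, I^A i}; Bilal ∈ {I^A I^A, I^A i}.
Weight each parental genotype pair by prior × P(type-O child):
  I^A i × I^A i: posterior weight 1; P(next child type O) = 1/4.
Weighted sum = 1/4.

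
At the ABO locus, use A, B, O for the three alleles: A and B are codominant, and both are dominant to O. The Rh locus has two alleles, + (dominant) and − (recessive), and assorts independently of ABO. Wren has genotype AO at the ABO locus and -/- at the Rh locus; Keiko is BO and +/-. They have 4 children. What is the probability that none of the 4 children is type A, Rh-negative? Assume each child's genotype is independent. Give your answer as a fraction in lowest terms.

2401/4096

ABO cross AO × BO → 1/4 O, 1/4 A, 1/4 B, 1/4 AB.
Rh cross -/- × +/- → 1/2 Rh+, 1/2 Rh-; so P(type A, Rh-negative) = 1/4 × 1/2 = 1/8 per child.
P(not type A, Rh-negative) = 7/8 for one child; (7/8)^4 = 2401/4096.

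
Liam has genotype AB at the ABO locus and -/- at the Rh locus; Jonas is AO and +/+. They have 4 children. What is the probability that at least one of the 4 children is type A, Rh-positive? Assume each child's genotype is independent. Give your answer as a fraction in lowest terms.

ABO cross AB × AO → 1/2 A, 1/4 B, 1/4 AB.
Rh cross -/- × +/+ → 1 Rh+; so P(type A, Rh-positive) = 1/2 × 1 = 1/2 per child.
P(none) = (1/2)^4 = 1/16; P(at least one) = 1 − 1/16 = 15/16.

15/16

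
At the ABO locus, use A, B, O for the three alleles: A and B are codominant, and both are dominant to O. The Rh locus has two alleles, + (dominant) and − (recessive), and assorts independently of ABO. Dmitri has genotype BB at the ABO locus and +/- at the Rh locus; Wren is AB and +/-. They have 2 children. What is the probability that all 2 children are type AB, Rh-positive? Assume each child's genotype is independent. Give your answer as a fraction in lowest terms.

ABO cross BB × AB → 1/2 B, 1/2 AB.
Rh cross +/- × +/- → 3/4 Rh+, 1/4 Rh-; so P(type AB, Rh-positive) = 1/2 × 3/4 = 3/8 per child.
All 2 independent: (3/8)^2 = 9/64.

9/64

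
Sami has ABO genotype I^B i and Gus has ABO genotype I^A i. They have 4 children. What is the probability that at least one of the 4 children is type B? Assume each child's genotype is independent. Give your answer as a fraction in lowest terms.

175/256

ABO cross I^B i × I^A i → 1/4 O, 1/4 A, 1/4 B, 1/4 AB.
So P(type B) = 1/4 per child.
P(none) = (3/4)^4 = 81/256; P(at least one) = 1 − 81/256 = 175/256.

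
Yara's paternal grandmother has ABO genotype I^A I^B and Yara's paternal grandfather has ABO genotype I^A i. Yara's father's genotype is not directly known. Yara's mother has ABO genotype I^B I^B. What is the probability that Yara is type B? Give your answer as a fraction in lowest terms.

Yara's father's ABO genotype from I^A I^B × I^A i: 1/4 I^A I^A, 1/4 I^A I^B, 1/4 I^A i, 1/4 I^B i.
Crossing each possibility with the mother I^B I^B and summing P(type B): 1/4·0 + 1/4·1/2 + 1/4·1/2 + 1/4·1 = 1/2.

1/2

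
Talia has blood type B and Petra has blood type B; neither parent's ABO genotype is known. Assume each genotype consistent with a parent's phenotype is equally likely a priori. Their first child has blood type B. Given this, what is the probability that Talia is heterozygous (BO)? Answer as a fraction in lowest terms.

Possible genotypes: Talia ∈ {BB, BO}; Petra ∈ {BB, BO}.
Weight each parental genotype pair by prior × P(type-B child):
  BB × BB: posterior weight 4/15.
  BB × BO: posterior weight 4/15.
  BO × BB: posterior weight 4/15.
  BO × BO: posterior weight 1/5.
Sum the posterior weight over pairs where Talia is BO: 7/15.

7/15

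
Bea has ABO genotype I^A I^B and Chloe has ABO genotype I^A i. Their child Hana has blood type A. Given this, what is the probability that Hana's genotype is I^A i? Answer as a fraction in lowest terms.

1/2

Cross I^A I^B × I^A i → 1/4 I^A I^A, 1/4 I^A I^B, 1/4 I^A i, 1/4 I^B i.
Type-A genotypes among offspring: I^A I^A (1/4), I^A i (1/4); total 1/2.
P(I^A i | type A) = (1/4) / (1/2) = 1/2.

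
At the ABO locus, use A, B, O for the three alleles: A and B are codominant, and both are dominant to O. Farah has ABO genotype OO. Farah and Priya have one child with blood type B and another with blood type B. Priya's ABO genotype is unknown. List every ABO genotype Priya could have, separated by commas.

AB, BB, BO

For each candidate genotype of Priya, check whether crossing it with OO can produce every observed child phenotype.
  AA → possible child types {A} ✗
  AB → possible child types {A, B} ✓
  AO → possible child types {O, A} ✗
  BB → possible child types {B} ✓
  BO → possible child types {O, B} ✓
  OO → possible child types {O} ✗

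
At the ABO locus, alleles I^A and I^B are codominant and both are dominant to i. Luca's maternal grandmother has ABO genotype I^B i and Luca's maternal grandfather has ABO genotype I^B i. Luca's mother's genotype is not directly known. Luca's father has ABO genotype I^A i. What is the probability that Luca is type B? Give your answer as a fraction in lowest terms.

Luca's mother's ABO genotype from I^B i × I^B i: 1/4 I^B I^B, 1/2 I^B i, 1/4 i i.
Crossing each possibility with the father I^A i and summing P(type B): 1/4·1/2 + 1/2·1/4 + 1/4·0 = 1/4.

1/4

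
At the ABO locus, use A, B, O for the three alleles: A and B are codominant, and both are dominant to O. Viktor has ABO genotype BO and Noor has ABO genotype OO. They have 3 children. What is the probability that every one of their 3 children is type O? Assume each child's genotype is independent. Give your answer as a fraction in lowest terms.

1/8

ABO cross BO × OO → 1/2 O, 1/2 B.
So P(type O) = 1/2 per child.
All 3 independent: (1/2)^3 = 1/8.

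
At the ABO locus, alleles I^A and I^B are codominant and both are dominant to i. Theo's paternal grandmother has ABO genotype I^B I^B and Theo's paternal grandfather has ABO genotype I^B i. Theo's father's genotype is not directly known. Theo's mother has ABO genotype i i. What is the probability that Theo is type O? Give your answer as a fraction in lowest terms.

Theo's father's ABO genotype from I^B I^B × I^B i: 1/2 I^B I^B, 1/2 I^B i.
Crossing each possibility with the mother i i and summing P(type O): 1/2·0 + 1/2·1/2 = 1/4.

1/4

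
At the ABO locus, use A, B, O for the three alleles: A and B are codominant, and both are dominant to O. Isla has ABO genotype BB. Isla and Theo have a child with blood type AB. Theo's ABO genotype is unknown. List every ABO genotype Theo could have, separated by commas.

AA, AB, AO

For each candidate genotype of Theo, check whether crossing it with BB can produce every observed child phenotype.
  AA → possible child types {AB} ✓
  AB → possible child types {B, AB} ✓
  AO → possible child types {B, AB} ✓
  BB → possible child types {B} ✗
  BO → possible child types {B} ✗
  OO → possible child types {B} ✗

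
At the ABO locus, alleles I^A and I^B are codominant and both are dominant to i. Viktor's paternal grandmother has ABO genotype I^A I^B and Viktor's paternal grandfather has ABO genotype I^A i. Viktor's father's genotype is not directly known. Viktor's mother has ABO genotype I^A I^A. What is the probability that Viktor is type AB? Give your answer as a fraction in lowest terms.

1/4

Viktor's father's ABO genotype from I^A I^B × I^A i: 1/4 I^A I^A, 1/4 I^A I^B, 1/4 I^A i, 1/4 I^B i.
Crossing each possibility with the mother I^A I^A and summing P(type AB): 1/4·0 + 1/4·1/2 + 1/4·0 + 1/4·1/2 = 1/4.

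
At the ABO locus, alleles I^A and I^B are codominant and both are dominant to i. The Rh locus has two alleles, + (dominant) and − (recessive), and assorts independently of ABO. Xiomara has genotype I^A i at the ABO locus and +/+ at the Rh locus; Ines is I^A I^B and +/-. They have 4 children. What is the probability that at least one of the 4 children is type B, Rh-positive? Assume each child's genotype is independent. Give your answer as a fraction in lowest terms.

ABO cross I^A i × I^A I^B → 1/2 A, 1/4 B, 1/4 AB.
Rh cross +/+ × +/- → 1 Rh+; so P(type B, Rh-positive) = 1/4 × 1 = 1/4 per child.
P(none) = (3/4)^4 = 81/256; P(at least one) = 1 − 81/256 = 175/256.

175/256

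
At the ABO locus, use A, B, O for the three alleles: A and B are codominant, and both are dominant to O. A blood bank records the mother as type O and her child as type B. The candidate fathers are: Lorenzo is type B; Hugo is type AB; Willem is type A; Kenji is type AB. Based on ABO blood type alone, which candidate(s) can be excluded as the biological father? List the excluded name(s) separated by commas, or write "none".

Willem

A candidate is excluded only if no genotype consistent with his phenotype could produce a type B child with a type O mother.
Willem (type A): no genotype consistent with that phenotype can produce a type-B child with a type-O mother.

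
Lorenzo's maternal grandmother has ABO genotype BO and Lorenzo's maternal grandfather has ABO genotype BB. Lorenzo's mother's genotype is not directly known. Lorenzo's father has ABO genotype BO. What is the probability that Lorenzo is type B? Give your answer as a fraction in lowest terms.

7/8

Lorenzo's mother's ABO genotype from BO × BB: 1/2 BB, 1/2 BO.
Crossing each possibility with the father BO and summing P(type B): 1/2·1 + 1/2·3/4 = 7/8.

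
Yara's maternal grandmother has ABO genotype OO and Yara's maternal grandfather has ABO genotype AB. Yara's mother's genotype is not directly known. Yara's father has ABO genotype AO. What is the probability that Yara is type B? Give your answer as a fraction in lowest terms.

1/8

Yara's mother's ABO genotype from OO × AB: 1/2 AO, 1/2 BO.
Crossing each possibility with the father AO and summing P(type B): 1/2·0 + 1/2·1/4 = 1/8.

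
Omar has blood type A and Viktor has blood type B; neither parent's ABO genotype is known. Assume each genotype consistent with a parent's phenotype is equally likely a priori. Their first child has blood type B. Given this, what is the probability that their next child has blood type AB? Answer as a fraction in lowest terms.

5/12

Possible genotypes: Omar ∈ {I^A I^A, I^A i}; Viktor ∈ {I^B I^B, I^B i}.
Weight each parental genotype pair by prior × P(type-B child):
  I^A i × I^B I^B: posterior weight 2/3; P(next child type AB) = 1/2.
  I^A i × I^B i: posterior weight 1/3; P(next child type AB) = 1/4.
Weighted sum = 5/12.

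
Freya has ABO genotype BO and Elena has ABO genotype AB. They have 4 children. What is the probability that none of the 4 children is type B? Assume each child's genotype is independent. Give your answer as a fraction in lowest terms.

ABO cross BO × AB → 1/4 A, 1/2 B, 1/4 AB.
So P(type B) = 1/2 per child.
P(not type B) = 1/2 for one child; (1/2)^4 = 1/16.

1/16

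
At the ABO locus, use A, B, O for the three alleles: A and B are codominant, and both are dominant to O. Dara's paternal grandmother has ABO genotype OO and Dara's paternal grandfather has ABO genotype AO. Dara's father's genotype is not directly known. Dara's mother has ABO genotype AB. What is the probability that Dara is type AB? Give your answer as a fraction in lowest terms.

Dara's father's ABO genotype from OO × AO: 1/2 AO, 1/2 OO.
Crossing each possibility with the mother AB and summing P(type AB): 1/2·1/4 + 1/2·0 = 1/8.

1/8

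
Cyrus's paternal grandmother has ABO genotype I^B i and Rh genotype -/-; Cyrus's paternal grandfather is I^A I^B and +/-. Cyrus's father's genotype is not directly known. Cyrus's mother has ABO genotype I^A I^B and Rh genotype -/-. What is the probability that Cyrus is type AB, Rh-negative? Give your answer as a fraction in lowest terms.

Cyrus's father's ABO genotype from I^B i × I^A I^B: 1/4 I^A I^B, 1/4 I^A i, 1/4 I^B I^B, 1/4 I^B i.
Crossing each possibility with the mother I^A I^B and summing P(type AB): 1/4·1/2 + 1/4·1/4 + 1/4·1/2 + 1/4·1/4 = 3/8.
Similarly for Rh via the father's Rh distribution: P(Rh-) = 3/4.
Independent loci: 3/8 × 3/4 = 9/32.

9/32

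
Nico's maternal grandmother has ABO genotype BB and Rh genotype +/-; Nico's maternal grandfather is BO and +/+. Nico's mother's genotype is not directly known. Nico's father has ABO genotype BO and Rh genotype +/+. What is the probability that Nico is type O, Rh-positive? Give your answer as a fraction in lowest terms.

1/8

Nico's mother's ABO genotype from BB × BO: 1/2 BB, 1/2 BO.
Crossing each possibility with the father BO and summing P(type O): 1/2·0 + 1/2·1/4 = 1/8.
Similarly for Rh via the mother's Rh distribution: P(Rh+) = 1.
Independent loci: 1/8 × 1 = 1/8.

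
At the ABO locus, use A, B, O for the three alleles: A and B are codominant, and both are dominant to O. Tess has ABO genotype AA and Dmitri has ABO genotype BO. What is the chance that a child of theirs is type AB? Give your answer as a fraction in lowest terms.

ABO cross AA × BO → offspring phenotypes: 1/2 A, 1/2 AB.
So P(type AB) = 1/2.

1/2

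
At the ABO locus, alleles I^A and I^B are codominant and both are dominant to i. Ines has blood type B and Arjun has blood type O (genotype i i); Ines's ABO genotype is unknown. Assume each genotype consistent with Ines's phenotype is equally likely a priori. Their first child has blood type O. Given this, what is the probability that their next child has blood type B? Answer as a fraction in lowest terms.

Possible genotypes: Ines ∈ {I^B I^B, I^B i}; Arjun ∈ {i i}.
Weight each parental genotype pair by prior × P(type-O child):
  I^B i × i i: posterior weight 1; P(next child type B) = 1/2.
Weighted sum = 1/2.

1/2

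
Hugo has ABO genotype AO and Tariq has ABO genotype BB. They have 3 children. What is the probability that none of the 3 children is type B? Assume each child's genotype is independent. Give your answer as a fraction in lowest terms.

ABO cross AO × BB → 1/2 B, 1/2 AB.
So P(type B) = 1/2 per child.
P(not type B) = 1/2 for one child; (1/2)^3 = 1/8.

1/8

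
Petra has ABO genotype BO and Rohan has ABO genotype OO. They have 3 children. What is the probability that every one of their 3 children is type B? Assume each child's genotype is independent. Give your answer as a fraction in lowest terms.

1/8

ABO cross BO × OO → 1/2 O, 1/2 B.
So P(type B) = 1/2 per child.
All 3 independent: (1/2)^3 = 1/8.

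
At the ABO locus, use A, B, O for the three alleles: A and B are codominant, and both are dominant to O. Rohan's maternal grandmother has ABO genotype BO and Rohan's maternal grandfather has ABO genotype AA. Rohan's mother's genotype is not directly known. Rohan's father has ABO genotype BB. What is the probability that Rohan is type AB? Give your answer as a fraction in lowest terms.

Rohan's mother's ABO genotype from BO × AA: 1/2 AB, 1/2 AO.
Crossing each possibility with the father BB and summing P(type AB): 1/2·1/2 + 1/2·1/2 = 1/2.

1/2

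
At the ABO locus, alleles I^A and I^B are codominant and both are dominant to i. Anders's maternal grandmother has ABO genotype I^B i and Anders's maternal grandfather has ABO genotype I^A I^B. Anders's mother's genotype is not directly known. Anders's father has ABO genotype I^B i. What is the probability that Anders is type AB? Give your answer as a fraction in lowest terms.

1/8

Anders's mother's ABO genotype from I^B i × I^A I^B: 1/4 I^A I^B, 1/4 I^A i, 1/4 I^B I^B, 1/4 I^B i.
Crossing each possibility with the father I^B i and summing P(type AB): 1/4·1/4 + 1/4·1/4 + 1/4·0 + 1/4·0 = 1/8.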